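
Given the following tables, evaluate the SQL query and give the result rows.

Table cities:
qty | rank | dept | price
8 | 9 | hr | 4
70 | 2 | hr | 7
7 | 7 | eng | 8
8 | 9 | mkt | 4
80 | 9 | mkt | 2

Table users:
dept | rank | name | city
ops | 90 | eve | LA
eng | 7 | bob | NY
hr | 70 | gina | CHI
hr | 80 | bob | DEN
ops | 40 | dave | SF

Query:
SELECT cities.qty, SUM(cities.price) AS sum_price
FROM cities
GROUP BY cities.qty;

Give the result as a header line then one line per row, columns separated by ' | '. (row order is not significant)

After GROUP BY (4 rows):
cities.qty | sum_price
8 | 8
70 | 7
7 | 8
80 | 2

== RESULT ==
cities.qty | sum_price
8 | 8
70 | 7
7 | 8
80 | 2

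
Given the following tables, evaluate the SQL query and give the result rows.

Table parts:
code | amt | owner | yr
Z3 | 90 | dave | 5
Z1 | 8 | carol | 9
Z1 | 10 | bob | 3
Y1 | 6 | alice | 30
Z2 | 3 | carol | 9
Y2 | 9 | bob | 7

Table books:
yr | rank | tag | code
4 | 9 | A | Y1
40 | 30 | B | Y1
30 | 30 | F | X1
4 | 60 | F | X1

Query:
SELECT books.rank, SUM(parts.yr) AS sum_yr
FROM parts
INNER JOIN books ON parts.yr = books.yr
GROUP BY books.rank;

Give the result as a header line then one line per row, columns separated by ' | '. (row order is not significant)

== RESULT ==
books.rank | sum_yr
30 | 30

Derivation:
After JOIN books (1 rows):
parts.code | parts.amt | parts.owner | parts.yr | books.yr | books.rank | books.tag | books.code
Y1 | 6 | alice | 30 | 30 | 30 | F | X1
After GROUP BY (1 rows):
books.rank | sum_yr
30 | 30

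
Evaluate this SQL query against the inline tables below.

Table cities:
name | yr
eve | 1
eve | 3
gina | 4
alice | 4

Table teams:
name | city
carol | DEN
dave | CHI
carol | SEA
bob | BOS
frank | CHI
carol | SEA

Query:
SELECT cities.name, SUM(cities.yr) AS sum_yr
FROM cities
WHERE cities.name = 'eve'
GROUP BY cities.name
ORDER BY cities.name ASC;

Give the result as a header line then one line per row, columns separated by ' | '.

After WHERE (2 rows):
cities.name | cities.yr
eve | 1
eve | 3
After GROUP BY (1 rows):
cities.name | sum_yr
eve | 4
After ORDER BY (1 rows):
cities.name | sum_yr
eve | 4

== RESULT ==
cities.name | sum_yr
eve | 4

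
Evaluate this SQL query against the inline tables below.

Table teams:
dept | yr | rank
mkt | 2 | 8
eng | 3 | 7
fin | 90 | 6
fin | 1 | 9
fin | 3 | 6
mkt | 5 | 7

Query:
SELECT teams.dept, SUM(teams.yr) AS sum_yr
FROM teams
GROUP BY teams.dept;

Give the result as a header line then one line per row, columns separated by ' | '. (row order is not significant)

== RESULT ==
teams.dept | sum_yr
mkt | 7
eng | 3
fin | 94

Derivation:
After GROUP BY (3 rows):
teams.dept | sum_yr
mkt | 7
eng | 3
fin | 94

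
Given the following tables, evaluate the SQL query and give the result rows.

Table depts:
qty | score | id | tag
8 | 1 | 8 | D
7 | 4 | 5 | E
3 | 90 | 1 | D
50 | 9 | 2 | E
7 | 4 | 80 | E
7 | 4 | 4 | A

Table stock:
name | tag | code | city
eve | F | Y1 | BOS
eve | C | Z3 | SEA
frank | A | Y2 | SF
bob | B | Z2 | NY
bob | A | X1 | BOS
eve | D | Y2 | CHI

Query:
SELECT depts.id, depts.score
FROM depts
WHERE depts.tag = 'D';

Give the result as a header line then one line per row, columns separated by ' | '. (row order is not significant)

After WHERE (2 rows):
depts.qty | depts.score | depts.id | depts.tag
8 | 1 | 8 | D
3 | 90 | 1 | D
After SELECT (2 rows):
depts.id | depts.score
8 | 1
1 | 90

== RESULT ==
depts.id | depts.score
8 | 1
1 | 90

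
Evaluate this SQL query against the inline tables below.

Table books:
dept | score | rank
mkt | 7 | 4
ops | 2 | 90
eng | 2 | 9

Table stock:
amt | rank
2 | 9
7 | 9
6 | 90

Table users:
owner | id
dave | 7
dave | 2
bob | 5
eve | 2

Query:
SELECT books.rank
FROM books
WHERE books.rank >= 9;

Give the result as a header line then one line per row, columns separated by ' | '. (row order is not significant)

== RESULT ==
books.rank
90
9

Derivation:
After WHERE (2 rows):
books.dept | books.score | books.rank
ops | 2 | 90
eng | 2 | 9
After SELECT (2 rows):
books.rank
90
9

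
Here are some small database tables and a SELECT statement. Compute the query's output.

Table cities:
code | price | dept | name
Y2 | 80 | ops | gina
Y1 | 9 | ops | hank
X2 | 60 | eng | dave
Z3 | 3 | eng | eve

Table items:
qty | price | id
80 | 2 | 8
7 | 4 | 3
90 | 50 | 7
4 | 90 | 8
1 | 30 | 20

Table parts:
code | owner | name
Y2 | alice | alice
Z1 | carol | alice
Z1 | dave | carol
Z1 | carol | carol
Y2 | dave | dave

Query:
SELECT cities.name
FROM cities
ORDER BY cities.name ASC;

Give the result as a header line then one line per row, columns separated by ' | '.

== RESULT ==
cities.name
dave
eve
gina
hank

Derivation:
After SELECT (4 rows):
cities.name
gina
hank
dave
eve
After ORDER BY (4 rows):
cities.name
dave
eve
gina
hank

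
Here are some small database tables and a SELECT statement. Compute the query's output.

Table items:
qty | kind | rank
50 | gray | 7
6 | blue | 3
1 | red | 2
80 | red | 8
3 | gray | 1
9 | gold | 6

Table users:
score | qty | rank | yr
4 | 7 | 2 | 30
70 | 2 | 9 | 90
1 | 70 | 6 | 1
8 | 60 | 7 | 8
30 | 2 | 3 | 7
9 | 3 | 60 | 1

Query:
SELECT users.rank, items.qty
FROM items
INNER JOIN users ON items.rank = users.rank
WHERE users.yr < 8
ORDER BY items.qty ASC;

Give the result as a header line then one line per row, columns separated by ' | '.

== RESULT ==
users.rank | items.qty
3 | 6
6 | 9

Derivation:
After JOIN users (4 rows):
items.qty | items.kind | items.rank | users.score | users.qty | users.rank | users.yr
50 | gray | 7 | 8 | 60 | 7 | 8
6 | blue | 3 | 30 | 2 | 3 | 7
1 | red | 2 | 4 | 7 | 2 | 30
9 | gold | 6 | 1 | 70 | 6 | 1
After WHERE (2 rows):
items.qty | items.kind | items.rank | users.score | users.qty | users.rank | users.yr
6 | blue | 3 | 30 | 2 | 3 | 7
9 | gold | 6 | 1 | 70 | 6 | 1
After SELECT (2 rows):
users.rank | items.qty
3 | 6
6 | 9
After ORDER BY (2 rows):
users.rank | items.qty
3 | 6
6 | 9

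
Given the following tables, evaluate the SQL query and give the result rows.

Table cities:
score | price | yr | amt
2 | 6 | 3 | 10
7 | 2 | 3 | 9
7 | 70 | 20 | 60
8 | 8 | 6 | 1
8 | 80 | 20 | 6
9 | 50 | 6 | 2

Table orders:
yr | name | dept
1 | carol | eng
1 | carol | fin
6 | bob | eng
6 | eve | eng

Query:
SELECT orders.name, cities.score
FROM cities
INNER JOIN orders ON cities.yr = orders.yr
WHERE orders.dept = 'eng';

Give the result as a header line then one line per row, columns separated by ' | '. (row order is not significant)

== RESULT ==
orders.name | cities.score
bob | 8
eve | 8
bob | 9
eve | 9

Derivation:
After JOIN orders (4 rows):
cities.score | cities.price | cities.yr | cities.amt | orders.yr | orders.name | orders.dept
8 | 8 | 6 | 1 | 6 | bob | eng
8 | 8 | 6 | 1 | 6 | eve | eng
9 | 50 | 6 | 2 | 6 | bob | eng
9 | 50 | 6 | 2 | 6 | eve | eng
After WHERE (4 rows):
cities.score | cities.price | cities.yr | cities.amt | orders.yr | orders.name | orders.dept
8 | 8 | 6 | 1 | 6 | bob | eng
8 | 8 | 6 | 1 | 6 | eve | eng
9 | 50 | 6 | 2 | 6 | bob | eng
9 | 50 | 6 | 2 | 6 | eve | eng
After SELECT (4 rows):
orders.name | cities.score
bob | 8
eve | 8
bob | 9
eve | 9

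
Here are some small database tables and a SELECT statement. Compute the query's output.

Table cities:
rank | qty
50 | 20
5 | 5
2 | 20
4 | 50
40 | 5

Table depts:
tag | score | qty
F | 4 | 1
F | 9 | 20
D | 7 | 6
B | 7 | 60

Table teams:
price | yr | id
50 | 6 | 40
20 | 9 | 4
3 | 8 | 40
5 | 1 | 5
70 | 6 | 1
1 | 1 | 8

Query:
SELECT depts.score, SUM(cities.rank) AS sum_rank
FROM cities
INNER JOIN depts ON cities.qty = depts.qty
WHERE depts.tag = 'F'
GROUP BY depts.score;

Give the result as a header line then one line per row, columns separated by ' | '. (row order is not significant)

== RESULT ==
depts.score | sum_rank
9 | 52

Derivation:
After JOIN depts (2 rows):
cities.rank | cities.qty | depts.tag | depts.score | depts.qty
50 | 20 | F | 9 | 20
2 | 20 | F | 9 | 20
After WHERE (2 rows):
cities.rank | cities.qty | depts.tag | depts.score | depts.qty
50 | 20 | F | 9 | 20
2 | 20 | F | 9 | 20
After GROUP BY (1 rows):
depts.score | sum_rank
9 | 52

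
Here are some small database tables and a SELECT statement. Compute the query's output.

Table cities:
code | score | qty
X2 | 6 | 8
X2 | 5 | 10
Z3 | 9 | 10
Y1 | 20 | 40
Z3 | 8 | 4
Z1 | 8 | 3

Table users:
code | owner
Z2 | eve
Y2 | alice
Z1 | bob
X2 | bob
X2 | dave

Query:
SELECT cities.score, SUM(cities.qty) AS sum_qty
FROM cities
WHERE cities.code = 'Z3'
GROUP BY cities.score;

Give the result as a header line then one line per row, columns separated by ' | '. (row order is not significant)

After WHERE (2 rows):
cities.code | cities.score | cities.qty
Z3 | 9 | 10
Z3 | 8 | 4
After GROUP BY (2 rows):
cities.score | sum_qty
9 | 10
8 | 4

== RESULT ==
cities.score | sum_qty
9 | 10
8 | 4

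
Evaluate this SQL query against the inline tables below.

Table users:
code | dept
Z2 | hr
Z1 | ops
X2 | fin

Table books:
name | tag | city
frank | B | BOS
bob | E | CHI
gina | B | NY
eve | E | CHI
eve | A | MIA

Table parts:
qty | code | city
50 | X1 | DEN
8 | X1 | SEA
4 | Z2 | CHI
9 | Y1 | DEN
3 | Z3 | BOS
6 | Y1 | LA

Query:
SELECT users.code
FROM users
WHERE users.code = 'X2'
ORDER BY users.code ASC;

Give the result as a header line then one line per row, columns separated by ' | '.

After WHERE (1 rows):
users.code | users.dept
X2 | fin
After SELECT (1 rows):
users.code
X2
After ORDER BY (1 rows):
users.code
X2

== RESULT ==
users.code
X2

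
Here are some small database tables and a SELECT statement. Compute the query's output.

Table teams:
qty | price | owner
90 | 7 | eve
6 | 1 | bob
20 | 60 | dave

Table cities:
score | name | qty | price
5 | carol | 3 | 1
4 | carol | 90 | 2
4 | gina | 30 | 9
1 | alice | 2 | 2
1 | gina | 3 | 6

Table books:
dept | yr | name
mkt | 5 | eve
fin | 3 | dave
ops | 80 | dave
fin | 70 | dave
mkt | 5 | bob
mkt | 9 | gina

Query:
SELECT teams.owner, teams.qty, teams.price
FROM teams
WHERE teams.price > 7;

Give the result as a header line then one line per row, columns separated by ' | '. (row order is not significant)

After WHERE (1 rows):
teams.qty | teams.price | teams.owner
20 | 60 | dave
After SELECT (1 rows):
teams.owner | teams.qty | teams.price
dave | 20 | 60

== RESULT ==
teams.owner | teams.qty | teams.price
dave | 20 | 60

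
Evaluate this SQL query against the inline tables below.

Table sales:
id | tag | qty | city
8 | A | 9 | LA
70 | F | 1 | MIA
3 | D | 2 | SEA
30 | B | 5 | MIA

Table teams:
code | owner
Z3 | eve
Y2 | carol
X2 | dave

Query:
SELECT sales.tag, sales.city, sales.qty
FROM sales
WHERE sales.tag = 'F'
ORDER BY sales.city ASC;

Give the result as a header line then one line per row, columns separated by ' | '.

After WHERE (1 rows):
sales.id | sales.tag | sales.qty | sales.city
70 | F | 1 | MIA
After SELECT (1 rows):
sales.tag | sales.city | sales.qty
F | MIA | 1
After ORDER BY (1 rows):
sales.tag | sales.city | sales.qty
F | MIA | 1

== RESULT ==
sales.tag | sales.city | sales.qty
F | MIA | 1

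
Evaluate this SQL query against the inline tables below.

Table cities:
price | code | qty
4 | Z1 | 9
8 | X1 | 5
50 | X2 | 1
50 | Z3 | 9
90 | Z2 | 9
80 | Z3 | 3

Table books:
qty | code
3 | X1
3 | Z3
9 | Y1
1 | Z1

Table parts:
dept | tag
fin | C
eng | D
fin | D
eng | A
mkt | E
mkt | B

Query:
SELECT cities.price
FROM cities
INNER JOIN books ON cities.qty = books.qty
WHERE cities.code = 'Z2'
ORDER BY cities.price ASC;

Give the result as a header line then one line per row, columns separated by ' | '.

== RESULT ==
cities.price
90

Derivation:
After JOIN books (6 rows):
cities.price | cities.code | cities.qty | books.qty | books.code
4 | Z1 | 9 | 9 | Y1
50 | X2 | 1 | 1 | Z1
50 | Z3 | 9 | 9 | Y1
90 | Z2 | 9 | 9 | Y1
80 | Z3 | 3 | 3 | X1
80 | Z3 | 3 | 3 | Z3
After WHERE (1 rows):
cities.price | cities.code | cities.qty | books.qty | books.code
90 | Z2 | 9 | 9 | Y1
After SELECT (1 rows):
cities.price
90
After ORDER BY (1 rows):
cities.price
90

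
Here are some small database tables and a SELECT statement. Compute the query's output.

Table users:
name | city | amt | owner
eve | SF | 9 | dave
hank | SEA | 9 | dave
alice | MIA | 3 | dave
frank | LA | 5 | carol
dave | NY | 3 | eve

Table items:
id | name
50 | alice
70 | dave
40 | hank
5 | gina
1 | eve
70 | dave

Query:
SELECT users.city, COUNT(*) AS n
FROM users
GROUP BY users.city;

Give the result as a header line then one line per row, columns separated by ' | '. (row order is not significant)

After GROUP BY (5 rows):
users.city | n
SF | 1
SEA | 1
MIA | 1
LA | 1
NY | 1

== RESULT ==
users.city | n
SF | 1
SEA | 1
MIA | 1
LA | 1
NY | 1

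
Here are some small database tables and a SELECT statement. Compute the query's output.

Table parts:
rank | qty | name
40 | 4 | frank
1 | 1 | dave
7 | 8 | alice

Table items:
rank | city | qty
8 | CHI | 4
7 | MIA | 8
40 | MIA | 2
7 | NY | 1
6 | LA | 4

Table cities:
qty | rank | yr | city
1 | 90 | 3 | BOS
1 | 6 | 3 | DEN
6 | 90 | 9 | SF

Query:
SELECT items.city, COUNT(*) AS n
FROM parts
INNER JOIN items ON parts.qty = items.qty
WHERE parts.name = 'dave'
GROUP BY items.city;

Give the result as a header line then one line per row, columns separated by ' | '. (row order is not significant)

== RESULT ==
items.city | n
NY | 1

Derivation:
After JOIN items (4 rows):
parts.rank | parts.qty | parts.name | items.rank | items.city | items.qty
40 | 4 | frank | 8 | CHI | 4
40 | 4 | frank | 6 | LA | 4
1 | 1 | dave | 7 | NY | 1
7 | 8 | alice | 7 | MIA | 8
After WHERE (1 rows):
parts.rank | parts.qty | parts.name | items.rank | items.city | items.qty
1 | 1 | dave | 7 | NY | 1
After GROUP BY (1 rows):
items.city | n
NY | 1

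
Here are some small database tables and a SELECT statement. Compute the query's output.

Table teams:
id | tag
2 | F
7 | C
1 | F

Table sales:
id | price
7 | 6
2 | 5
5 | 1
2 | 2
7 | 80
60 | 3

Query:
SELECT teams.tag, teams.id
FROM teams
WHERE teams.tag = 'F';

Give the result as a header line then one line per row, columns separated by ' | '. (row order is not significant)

After WHERE (2 rows):
teams.id | teams.tag
2 | F
1 | F
After SELECT (2 rows):
teams.tag | teams.id
F | 2
F | 1

== RESULT ==
teams.tag | teams.id
F | 2
F | 1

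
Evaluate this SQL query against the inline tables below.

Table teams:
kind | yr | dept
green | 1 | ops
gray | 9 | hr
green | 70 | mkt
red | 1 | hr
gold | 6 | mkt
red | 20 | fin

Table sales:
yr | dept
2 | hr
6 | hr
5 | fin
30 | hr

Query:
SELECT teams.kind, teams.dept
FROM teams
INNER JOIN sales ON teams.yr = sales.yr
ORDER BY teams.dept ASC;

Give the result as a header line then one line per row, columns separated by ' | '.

After JOIN sales (1 rows):
teams.kind | teams.yr | teams.dept | sales.yr | sales.dept
gold | 6 | mkt | 6 | hr
After SELECT (1 rows):
teams.kind | teams.dept
gold | mkt
After ORDER BY (1 rows):
teams.kind | teams.dept
gold | mkt

== RESULT ==
teams.kind | teams.dept
gold | mkt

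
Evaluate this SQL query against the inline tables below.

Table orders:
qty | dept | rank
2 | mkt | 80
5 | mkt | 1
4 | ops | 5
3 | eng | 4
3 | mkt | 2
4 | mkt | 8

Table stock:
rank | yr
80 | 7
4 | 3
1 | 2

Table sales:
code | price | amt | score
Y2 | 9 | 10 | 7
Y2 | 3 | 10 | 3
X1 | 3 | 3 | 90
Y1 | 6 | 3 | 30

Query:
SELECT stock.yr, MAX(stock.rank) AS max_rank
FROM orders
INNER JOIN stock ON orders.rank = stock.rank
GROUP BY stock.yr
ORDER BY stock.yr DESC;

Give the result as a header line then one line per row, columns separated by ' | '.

== RESULT ==
stock.yr | max_rank
7 | 80
3 | 4
2 | 1

Derivation:
After JOIN stock (3 rows):
orders.qty | orders.dept | orders.rank | stock.rank | stock.yr
2 | mkt | 80 | 80 | 7
5 | mkt | 1 | 1 | 2
3 | eng | 4 | 4 | 3
After GROUP BY (3 rows):
stock.yr | max_rank
7 | 80
2 | 1
3 | 4
After ORDER BY (3 rows):
stock.yr | max_rank
7 | 80
3 | 4
2 | 1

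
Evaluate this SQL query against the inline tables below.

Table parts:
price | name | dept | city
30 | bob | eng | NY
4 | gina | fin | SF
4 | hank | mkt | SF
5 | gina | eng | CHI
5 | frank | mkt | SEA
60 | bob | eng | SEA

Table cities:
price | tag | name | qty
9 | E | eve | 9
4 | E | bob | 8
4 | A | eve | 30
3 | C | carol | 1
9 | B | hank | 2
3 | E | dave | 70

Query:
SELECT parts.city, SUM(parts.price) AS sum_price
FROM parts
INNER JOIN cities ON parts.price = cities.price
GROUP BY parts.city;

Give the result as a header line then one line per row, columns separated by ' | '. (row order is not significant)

== RESULT ==
parts.city | sum_price
SF | 16

Derivation:
After JOIN cities (4 rows):
parts.price | parts.name | parts.dept | parts.city | cities.price | cities.tag | cities.name | cities.qty
4 | gina | fin | SF | 4 | E | bob | 8
4 | gina | fin | SF | 4 | A | eve | 30
4 | hank | mkt | SF | 4 | E | bob | 8
4 | hank | mkt | SF | 4 | A | eve | 30
After GROUP BY (1 rows):
parts.city | sum_price
SF | 16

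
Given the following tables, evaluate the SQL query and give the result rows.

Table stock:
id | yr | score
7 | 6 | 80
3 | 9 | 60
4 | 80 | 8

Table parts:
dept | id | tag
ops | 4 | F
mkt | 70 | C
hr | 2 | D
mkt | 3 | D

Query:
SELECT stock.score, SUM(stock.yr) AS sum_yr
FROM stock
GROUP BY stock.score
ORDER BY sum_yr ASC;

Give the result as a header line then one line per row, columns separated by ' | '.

== RESULT ==
stock.score | sum_yr
80 | 6
60 | 9
8 | 80

Derivation:
After GROUP BY (3 rows):
stock.score | sum_yr
80 | 6
60 | 9
8 | 80
After ORDER BY (3 rows):
stock.score | sum_yr
80 | 6
60 | 9
8 | 80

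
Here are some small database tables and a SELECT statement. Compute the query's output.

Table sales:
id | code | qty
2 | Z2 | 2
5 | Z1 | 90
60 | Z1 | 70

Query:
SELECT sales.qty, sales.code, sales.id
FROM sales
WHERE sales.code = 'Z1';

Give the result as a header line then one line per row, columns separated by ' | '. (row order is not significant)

== RESULT ==
sales.qty | sales.code | sales.id
90 | Z1 | 5
70 | Z1 | 60

Derivation:
After WHERE (2 rows):
sales.id | sales.code | sales.qty
5 | Z1 | 90
60 | Z1 | 70
After SELECT (2 rows):
sales.qty | sales.code | sales.id
90 | Z1 | 5
70 | Z1 | 60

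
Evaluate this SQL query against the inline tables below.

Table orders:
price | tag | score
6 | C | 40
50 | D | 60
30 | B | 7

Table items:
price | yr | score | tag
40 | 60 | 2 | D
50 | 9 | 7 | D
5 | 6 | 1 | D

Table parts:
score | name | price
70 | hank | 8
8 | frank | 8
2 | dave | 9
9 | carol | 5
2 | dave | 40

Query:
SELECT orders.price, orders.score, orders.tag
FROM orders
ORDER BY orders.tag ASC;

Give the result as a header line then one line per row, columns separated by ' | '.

After SELECT (3 rows):
orders.price | orders.score | orders.tag
6 | 40 | C
50 | 60 | D
30 | 7 | B
After ORDER BY (3 rows):
orders.price | orders.score | orders.tag
30 | 7 | B
6 | 40 | C
50 | 60 | D

== RESULT ==
orders.price | orders.score | orders.tag
30 | 7 | B
6 | 40 | C
50 | 60 | D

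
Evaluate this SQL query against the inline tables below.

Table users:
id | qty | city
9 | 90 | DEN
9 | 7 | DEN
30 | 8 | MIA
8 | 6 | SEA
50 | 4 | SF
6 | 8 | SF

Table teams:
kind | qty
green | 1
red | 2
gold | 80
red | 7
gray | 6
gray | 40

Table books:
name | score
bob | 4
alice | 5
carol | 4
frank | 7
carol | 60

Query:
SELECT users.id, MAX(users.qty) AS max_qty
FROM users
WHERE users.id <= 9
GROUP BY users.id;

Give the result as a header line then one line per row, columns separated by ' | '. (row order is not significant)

After WHERE (4 rows):
users.id | users.qty | users.city
9 | 90 | DEN
9 | 7 | DEN
8 | 6 | SEA
6 | 8 | SF
After GROUP BY (3 rows):
users.id | max_qty
9 | 90
8 | 6
6 | 8

== RESULT ==
users.id | max_qty
9 | 90
8 | 6
6 | 8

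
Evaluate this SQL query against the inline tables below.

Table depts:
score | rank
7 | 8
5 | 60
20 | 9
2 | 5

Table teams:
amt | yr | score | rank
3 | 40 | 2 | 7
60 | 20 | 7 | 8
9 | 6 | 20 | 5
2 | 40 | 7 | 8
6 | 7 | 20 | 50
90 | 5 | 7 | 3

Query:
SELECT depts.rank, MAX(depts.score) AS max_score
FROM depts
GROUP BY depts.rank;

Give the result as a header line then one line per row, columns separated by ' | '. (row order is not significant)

After GROUP BY (4 rows):
depts.rank | max_score
8 | 7
60 | 5
9 | 20
5 | 2

== RESULT ==
depts.rank | max_score
8 | 7
60 | 5
9 | 20
5 | 2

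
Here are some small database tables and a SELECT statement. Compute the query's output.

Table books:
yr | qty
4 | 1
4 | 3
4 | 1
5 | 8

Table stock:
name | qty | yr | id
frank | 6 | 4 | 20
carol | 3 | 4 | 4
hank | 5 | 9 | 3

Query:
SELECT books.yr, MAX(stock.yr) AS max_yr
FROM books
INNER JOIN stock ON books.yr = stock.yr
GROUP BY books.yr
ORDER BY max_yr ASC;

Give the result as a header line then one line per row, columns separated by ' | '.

After JOIN stock (6 rows):
books.yr | books.qty | stock.name | stock.qty | stock.yr | stock.id
4 | 1 | frank | 6 | 4 | 20
4 | 1 | carol | 3 | 4 | 4
4 | 3 | frank | 6 | 4 | 20
4 | 3 | carol | 3 | 4 | 4
4 | 1 | frank | 6 | 4 | 20
4 | 1 | carol | 3 | 4 | 4
After GROUP BY (1 rows):
books.yr | max_yr
4 | 4
After ORDER BY (1 rows):
books.yr | max_yr
4 | 4

== RESULT ==
books.yr | max_yr
4 | 4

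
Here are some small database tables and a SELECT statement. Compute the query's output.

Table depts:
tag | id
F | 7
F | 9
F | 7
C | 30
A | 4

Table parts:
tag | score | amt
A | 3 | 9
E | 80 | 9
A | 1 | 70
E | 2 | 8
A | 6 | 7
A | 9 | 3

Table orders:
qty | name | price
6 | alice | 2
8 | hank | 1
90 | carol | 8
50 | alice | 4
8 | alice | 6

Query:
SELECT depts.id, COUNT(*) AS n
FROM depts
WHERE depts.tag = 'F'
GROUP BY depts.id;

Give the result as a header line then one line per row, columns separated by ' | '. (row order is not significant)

== RESULT ==
depts.id | n
7 | 2
9 | 1

Derivation:
After WHERE (3 rows):
depts.tag | depts.id
F | 7
F | 9
F | 7
After GROUP BY (2 rows):
depts.id | n
7 | 2
9 | 1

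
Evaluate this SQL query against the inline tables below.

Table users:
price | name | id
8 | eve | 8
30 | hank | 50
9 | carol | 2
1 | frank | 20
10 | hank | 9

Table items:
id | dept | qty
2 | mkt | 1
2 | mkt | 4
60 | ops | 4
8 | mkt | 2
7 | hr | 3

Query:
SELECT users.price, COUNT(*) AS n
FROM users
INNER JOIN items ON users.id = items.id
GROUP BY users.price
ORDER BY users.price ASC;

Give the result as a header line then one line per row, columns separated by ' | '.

== RESULT ==
users.price | n
8 | 1
9 | 2

Derivation:
After JOIN items (3 rows):
users.price | users.name | users.id | items.id | items.dept | items.qty
8 | eve | 8 | 8 | mkt | 2
9 | carol | 2 | 2 | mkt | 1
9 | carol | 2 | 2 | mkt | 4
After GROUP BY (2 rows):
users.price | n
8 | 1
9 | 2
After ORDER BY (2 rows):
users.price | n
8 | 1
9 | 2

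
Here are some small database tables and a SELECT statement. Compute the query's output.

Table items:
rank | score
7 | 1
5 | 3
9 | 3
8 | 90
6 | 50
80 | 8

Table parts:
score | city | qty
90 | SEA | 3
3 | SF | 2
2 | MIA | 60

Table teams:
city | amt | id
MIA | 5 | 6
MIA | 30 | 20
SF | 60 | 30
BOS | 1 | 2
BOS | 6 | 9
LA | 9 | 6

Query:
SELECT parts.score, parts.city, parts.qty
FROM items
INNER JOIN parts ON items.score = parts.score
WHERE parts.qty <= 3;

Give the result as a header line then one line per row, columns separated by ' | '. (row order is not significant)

== RESULT ==
parts.score | parts.city | parts.qty
3 | SF | 2
3 | SF | 2
90 | SEA | 3

Derivation:
After JOIN parts (3 rows):
items.rank | items.score | parts.score | parts.city | parts.qty
5 | 3 | 3 | SF | 2
9 | 3 | 3 | SF | 2
8 | 90 | 90 | SEA | 3
After WHERE (3 rows):
items.rank | items.score | parts.score | parts.city | parts.qty
5 | 3 | 3 | SF | 2
9 | 3 | 3 | SF | 2
8 | 90 | 90 | SEA | 3
After SELECT (3 rows):
parts.score | parts.city | parts.qty
3 | SF | 2
3 | SF | 2
90 | SEA | 3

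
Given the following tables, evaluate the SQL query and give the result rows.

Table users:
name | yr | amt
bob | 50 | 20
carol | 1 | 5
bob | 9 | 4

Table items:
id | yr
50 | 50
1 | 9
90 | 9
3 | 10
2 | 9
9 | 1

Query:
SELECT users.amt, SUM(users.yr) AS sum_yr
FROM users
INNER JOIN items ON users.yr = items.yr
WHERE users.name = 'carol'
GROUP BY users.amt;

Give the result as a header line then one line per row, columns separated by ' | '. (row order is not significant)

After JOIN items (5 rows):
users.name | users.yr | users.amt | items.id | items.yr
bob | 50 | 20 | 50 | 50
carol | 1 | 5 | 9 | 1
bob | 9 | 4 | 1 | 9
bob | 9 | 4 | 90 | 9
bob | 9 | 4 | 2 | 9
After WHERE (1 rows):
users.name | users.yr | users.amt | items.id | items.yr
carol | 1 | 5 | 9 | 1
After GROUP BY (1 rows):
users.amt | sum_yr
5 | 1

== RESULT ==
users.amt | sum_yr
5 | 1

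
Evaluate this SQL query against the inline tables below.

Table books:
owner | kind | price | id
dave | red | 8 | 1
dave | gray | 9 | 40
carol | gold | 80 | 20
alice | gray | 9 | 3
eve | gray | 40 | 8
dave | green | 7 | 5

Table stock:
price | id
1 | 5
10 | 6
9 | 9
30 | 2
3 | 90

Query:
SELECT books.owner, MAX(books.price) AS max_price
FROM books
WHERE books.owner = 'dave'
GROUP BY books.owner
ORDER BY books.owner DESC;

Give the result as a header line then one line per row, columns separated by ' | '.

After WHERE (3 rows):
books.owner | books.kind | books.price | books.id
dave | red | 8 | 1
dave | gray | 9 | 40
dave | green | 7 | 5
After GROUP BY (1 rows):
books.owner | max_price
dave | 9
After ORDER BY (1 rows):
books.owner | max_price
dave | 9

== RESULT ==
books.owner | max_price
dave | 9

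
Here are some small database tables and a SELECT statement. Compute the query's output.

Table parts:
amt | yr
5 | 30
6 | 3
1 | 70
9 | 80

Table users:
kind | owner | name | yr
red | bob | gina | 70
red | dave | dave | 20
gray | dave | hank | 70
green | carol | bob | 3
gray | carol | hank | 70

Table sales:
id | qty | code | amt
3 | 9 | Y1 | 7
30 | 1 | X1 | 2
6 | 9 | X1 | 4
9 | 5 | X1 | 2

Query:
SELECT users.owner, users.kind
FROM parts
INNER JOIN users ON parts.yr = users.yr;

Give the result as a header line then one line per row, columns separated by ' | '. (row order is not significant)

After JOIN users (4 rows):
parts.amt | parts.yr | users.kind | users.owner | users.name | users.yr
6 | 3 | green | carol | bob | 3
1 | 70 | red | bob | gina | 70
1 | 70 | gray | dave | hank | 70
1 | 70 | gray | carol | hank | 70
After SELECT (4 rows):
users.owner | users.kind
carol | green
bob | red
dave | gray
carol | gray

== RESULT ==
users.owner | users.kind
carol | green
bob | red
dave | gray
carol | gray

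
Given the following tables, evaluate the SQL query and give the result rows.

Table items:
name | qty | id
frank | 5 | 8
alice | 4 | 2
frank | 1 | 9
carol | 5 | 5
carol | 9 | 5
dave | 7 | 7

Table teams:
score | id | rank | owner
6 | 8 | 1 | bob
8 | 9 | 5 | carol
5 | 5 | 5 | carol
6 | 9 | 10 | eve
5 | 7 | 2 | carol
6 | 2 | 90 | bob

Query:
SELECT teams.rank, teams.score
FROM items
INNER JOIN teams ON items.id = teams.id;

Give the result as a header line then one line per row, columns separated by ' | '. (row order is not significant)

After JOIN teams (7 rows):
items.name | items.qty | items.id | teams.score | teams.id | teams.rank | teams.owner
frank | 5 | 8 | 6 | 8 | 1 | bob
alice | 4 | 2 | 6 | 2 | 90 | bob
frank | 1 | 9 | 8 | 9 | 5 | carol
frank | 1 | 9 | 6 | 9 | 10 | eve
carol | 5 | 5 | 5 | 5 | 5 | carol
carol | 9 | 5 | 5 | 5 | 5 | carol
dave | 7 | 7 | 5 | 7 | 2 | carol
After SELECT (7 rows):
teams.rank | teams.score
1 | 6
90 | 6
5 | 8
10 | 6
5 | 5
5 | 5
2 | 5

== RESULT ==
teams.rank | teams.score
1 | 6
90 | 6
5 | 8
10 | 6
5 | 5
5 | 5
2 | 5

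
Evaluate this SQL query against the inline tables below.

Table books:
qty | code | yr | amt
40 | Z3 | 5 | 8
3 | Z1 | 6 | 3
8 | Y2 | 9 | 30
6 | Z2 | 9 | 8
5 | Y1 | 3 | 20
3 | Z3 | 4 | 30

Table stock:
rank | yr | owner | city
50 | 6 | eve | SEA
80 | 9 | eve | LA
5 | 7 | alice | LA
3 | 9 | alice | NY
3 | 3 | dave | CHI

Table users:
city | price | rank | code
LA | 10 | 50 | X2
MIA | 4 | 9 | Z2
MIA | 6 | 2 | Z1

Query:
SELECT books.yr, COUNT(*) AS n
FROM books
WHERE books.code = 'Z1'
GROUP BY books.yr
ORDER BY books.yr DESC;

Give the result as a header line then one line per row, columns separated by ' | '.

After WHERE (1 rows):
books.qty | books.code | books.yr | books.amt
3 | Z1 | 6 | 3
After GROUP BY (1 rows):
books.yr | n
6 | 1
After ORDER BY (1 rows):
books.yr | n
6 | 1

== RESULT ==
books.yr | n
6 | 1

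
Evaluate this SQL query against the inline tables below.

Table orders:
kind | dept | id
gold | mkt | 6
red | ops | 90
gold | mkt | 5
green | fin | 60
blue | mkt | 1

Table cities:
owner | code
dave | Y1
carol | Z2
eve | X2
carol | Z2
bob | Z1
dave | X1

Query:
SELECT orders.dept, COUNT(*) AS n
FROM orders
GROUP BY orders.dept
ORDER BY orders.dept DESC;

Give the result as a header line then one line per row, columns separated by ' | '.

After GROUP BY (3 rows):
orders.dept | n
mkt | 3
ops | 1
fin | 1
After ORDER BY (3 rows):
orders.dept | n
ops | 1
mkt | 3
fin | 1

== RESULT ==
orders.dept | n
ops | 1
mkt | 3
fin | 1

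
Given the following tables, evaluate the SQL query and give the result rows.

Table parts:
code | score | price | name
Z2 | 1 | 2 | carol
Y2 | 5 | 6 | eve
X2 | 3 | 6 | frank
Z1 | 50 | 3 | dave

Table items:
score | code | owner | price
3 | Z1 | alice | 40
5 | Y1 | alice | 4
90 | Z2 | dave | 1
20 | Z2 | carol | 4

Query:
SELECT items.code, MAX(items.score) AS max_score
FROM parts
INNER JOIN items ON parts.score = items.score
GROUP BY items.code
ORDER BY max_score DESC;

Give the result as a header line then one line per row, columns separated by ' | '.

After JOIN items (2 rows):
parts.code | parts.score | parts.price | parts.name | items.score | items.code | items.owner | items.price
Y2 | 5 | 6 | eve | 5 | Y1 | alice | 4
X2 | 3 | 6 | frank | 3 | Z1 | alice | 40
After GROUP BY (2 rows):
items.code | max_score
Y1 | 5
Z1 | 3
After ORDER BY (2 rows):
items.code | max_score
Y1 | 5
Z1 | 3

== RESULT ==
items.code | max_score
Y1 | 5
Z1 | 3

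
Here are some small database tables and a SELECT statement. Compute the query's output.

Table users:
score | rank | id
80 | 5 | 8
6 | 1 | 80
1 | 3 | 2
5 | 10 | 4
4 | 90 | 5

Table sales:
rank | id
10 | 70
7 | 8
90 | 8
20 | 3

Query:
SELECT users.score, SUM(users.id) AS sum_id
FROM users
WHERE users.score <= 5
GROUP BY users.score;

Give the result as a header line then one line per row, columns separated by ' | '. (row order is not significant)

After WHERE (3 rows):
users.score | users.rank | users.id
1 | 3 | 2
5 | 10 | 4
4 | 90 | 5
After GROUP BY (3 rows):
users.score | sum_id
1 | 2
5 | 4
4 | 5

== RESULT ==
users.score | sum_id
1 | 2
5 | 4
4 | 5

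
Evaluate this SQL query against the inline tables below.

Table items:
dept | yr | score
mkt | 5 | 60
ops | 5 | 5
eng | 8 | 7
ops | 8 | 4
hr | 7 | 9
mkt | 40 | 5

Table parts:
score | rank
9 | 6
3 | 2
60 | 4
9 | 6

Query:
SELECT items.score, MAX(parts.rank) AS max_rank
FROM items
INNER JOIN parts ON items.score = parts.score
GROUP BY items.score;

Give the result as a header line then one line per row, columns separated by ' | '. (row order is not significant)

== RESULT ==
items.score | max_rank
60 | 4
9 | 6

Derivation:
After JOIN parts (3 rows):
items.dept | items.yr | items.score | parts.score | parts.rank
mkt | 5 | 60 | 60 | 4
hr | 7 | 9 | 9 | 6
hr | 7 | 9 | 9 | 6
After GROUP BY (2 rows):
items.score | max_rank
60 | 4
9 | 6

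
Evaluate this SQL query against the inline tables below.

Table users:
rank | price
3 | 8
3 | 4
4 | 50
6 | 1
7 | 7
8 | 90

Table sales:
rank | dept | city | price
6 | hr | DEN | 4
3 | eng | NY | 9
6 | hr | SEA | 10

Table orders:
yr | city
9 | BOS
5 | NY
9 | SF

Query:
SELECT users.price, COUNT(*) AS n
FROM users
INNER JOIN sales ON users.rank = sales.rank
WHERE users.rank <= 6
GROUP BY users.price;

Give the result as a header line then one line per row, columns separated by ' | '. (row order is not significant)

== RESULT ==
users.price | n
8 | 1
4 | 1
1 | 2

Derivation:
After JOIN sales (4 rows):
users.rank | users.price | sales.rank | sales.dept | sales.city | sales.price
3 | 8 | 3 | eng | NY | 9
3 | 4 | 3 | eng | NY | 9
6 | 1 | 6 | hr | DEN | 4
6 | 1 | 6 | hr | SEA | 10
After WHERE (4 rows):
users.rank | users.price | sales.rank | sales.dept | sales.city | sales.price
3 | 8 | 3 | eng | NY | 9
3 | 4 | 3 | eng | NY | 9
6 | 1 | 6 | hr | DEN | 4
6 | 1 | 6 | hr | SEA | 10
After GROUP BY (3 rows):
users.price | n
8 | 1
4 | 1
1 | 2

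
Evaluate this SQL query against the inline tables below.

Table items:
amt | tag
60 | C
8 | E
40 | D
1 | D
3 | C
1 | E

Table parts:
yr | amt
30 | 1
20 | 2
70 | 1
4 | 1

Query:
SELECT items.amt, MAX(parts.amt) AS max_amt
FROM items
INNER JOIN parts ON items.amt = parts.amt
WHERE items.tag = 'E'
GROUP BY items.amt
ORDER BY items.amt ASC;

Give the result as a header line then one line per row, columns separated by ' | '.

== RESULT ==
items.amt | max_amt
1 | 1

Derivation:
After JOIN parts (6 rows):
items.amt | items.tag | parts.yr | parts.amt
1 | D | 30 | 1
1 | D | 70 | 1
1 | D | 4 | 1
1 | E | 30 | 1
1 | E | 70 | 1
1 | E | 4 | 1
After WHERE (3 rows):
items.amt | items.tag | parts.yr | parts.amt
1 | E | 30 | 1
1 | E | 70 | 1
1 | E | 4 | 1
After GROUP BY (1 rows):
items.amt | max_amt
1 | 1
After ORDER BY (1 rows):
items.amt | max_amt
1 | 1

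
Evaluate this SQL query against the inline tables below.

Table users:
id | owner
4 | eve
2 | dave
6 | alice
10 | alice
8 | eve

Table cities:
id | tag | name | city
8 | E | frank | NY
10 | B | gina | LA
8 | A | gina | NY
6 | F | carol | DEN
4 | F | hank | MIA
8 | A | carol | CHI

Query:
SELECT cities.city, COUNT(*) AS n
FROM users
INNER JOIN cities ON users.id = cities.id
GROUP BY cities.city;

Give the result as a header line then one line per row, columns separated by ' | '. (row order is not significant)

After JOIN cities (6 rows):
users.id | users.owner | cities.id | cities.tag | cities.name | cities.city
4 | eve | 4 | F | hank | MIA
6 | alice | 6 | F | carol | DEN
10 | alice | 10 | B | gina | LA
8 | eve | 8 | E | frank | NY
8 | eve | 8 | A | gina | NY
8 | eve | 8 | A | carol | CHI
After GROUP BY (5 rows):
cities.city | n
MIA | 1
DEN | 1
LA | 1
NY | 2
CHI | 1

== RESULT ==
cities.city | n
MIA | 1
DEN | 1
LA | 1
NY | 2
CHI | 1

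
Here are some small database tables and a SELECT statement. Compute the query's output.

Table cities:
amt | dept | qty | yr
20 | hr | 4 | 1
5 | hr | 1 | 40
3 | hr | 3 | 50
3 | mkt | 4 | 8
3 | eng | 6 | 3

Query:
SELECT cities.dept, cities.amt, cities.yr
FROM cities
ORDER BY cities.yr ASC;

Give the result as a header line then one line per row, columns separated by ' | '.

== RESULT ==
cities.dept | cities.amt | cities.yr
hr | 20 | 1
eng | 3 | 3
mkt | 3 | 8
hr | 5 | 40
hr | 3 | 50

Derivation:
After SELECT (5 rows):
cities.dept | cities.amt | cities.yr
hr | 20 | 1
hr | 5 | 40
hr | 3 | 50
mkt | 3 | 8
eng | 3 | 3
After ORDER BY (5 rows):
cities.dept | cities.amt | cities.yr
hr | 20 | 1
eng | 3 | 3
mkt | 3 | 8
hr | 5 | 40
hr | 3 | 50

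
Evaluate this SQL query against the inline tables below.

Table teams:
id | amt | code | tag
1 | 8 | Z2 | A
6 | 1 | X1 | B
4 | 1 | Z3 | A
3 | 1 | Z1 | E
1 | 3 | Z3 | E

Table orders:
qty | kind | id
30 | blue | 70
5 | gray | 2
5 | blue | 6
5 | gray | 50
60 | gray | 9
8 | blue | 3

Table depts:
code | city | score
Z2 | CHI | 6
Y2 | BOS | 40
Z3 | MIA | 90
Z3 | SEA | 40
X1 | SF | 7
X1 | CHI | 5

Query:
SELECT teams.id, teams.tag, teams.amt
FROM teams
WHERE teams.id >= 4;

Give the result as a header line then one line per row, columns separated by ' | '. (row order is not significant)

== RESULT ==
teams.id | teams.tag | teams.amt
6 | B | 1
4 | A | 1

Derivation:
After WHERE (2 rows):
teams.id | teams.amt | teams.code | teams.tag
6 | 1 | X1 | B
4 | 1 | Z3 | A
After SELECT (2 rows):
teams.id | teams.tag | teams.amt
6 | B | 1
4 | A | 1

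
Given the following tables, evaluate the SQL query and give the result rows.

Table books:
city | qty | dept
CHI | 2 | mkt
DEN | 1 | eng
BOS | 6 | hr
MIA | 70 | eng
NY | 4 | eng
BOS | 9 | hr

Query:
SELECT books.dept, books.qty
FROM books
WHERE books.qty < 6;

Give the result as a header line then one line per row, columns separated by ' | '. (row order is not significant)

After WHERE (3 rows):
books.city | books.qty | books.dept
CHI | 2 | mkt
DEN | 1 | eng
NY | 4 | eng
After SELECT (3 rows):
books.dept | books.qty
mkt | 2
eng | 1
eng | 4

== RESULT ==
books.dept | books.qty
mkt | 2
eng | 1
eng | 4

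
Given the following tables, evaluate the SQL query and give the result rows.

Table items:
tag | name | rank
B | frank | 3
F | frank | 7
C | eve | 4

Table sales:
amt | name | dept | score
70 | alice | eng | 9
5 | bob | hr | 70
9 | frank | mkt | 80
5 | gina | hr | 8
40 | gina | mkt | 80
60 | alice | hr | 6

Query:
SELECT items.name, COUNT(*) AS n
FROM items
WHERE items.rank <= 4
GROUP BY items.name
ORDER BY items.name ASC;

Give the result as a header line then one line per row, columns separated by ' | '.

After WHERE (2 rows):
items.tag | items.name | items.rank
B | frank | 3
C | eve | 4
After GROUP BY (2 rows):
items.name | n
frank | 1
eve | 1
After ORDER BY (2 rows):
items.name | n
eve | 1
frank | 1

== RESULT ==
items.name | n
eve | 1
frank | 1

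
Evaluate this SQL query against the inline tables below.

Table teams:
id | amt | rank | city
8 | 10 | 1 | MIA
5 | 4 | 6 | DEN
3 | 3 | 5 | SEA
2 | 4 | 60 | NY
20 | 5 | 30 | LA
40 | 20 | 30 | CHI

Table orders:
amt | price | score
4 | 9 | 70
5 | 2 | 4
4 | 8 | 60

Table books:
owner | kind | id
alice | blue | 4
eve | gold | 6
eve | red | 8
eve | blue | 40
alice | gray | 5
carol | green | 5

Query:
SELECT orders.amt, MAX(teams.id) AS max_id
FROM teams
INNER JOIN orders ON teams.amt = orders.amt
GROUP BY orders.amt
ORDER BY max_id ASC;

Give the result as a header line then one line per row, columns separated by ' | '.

After JOIN orders (5 rows):
teams.id | teams.amt | teams.rank | teams.city | orders.amt | orders.price | orders.score
5 | 4 | 6 | DEN | 4 | 9 | 70
5 | 4 | 6 | DEN | 4 | 8 | 60
2 | 4 | 60 | NY | 4 | 9 | 70
2 | 4 | 60 | NY | 4 | 8 | 60
20 | 5 | 30 | LA | 5 | 2 | 4
After GROUP BY (2 rows):
orders.amt | max_id
4 | 5
5 | 20
After ORDER BY (2 rows):
orders.amt | max_id
4 | 5
5 | 20

== RESULT ==
orders.amt | max_id
4 | 5
5 | 20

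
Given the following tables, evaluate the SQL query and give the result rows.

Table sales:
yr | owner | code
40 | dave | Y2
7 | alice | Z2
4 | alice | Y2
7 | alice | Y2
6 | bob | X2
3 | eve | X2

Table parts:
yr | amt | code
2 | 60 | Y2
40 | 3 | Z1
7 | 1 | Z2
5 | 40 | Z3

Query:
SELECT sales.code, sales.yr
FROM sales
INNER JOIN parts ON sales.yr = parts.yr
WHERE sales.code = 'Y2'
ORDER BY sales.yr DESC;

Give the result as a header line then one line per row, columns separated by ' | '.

== RESULT ==
sales.code | sales.yr
Y2 | 40
Y2 | 7

Derivation:
After JOIN parts (3 rows):
sales.yr | sales.owner | sales.code | parts.yr | parts.amt | parts.code
40 | dave | Y2 | 40 | 3 | Z1
7 | alice | Z2 | 7 | 1 | Z2
7 | alice | Y2 | 7 | 1 | Z2
After WHERE (2 rows):
sales.yr | sales.owner | sales.code | parts.yr | parts.amt | parts.code
40 | dave | Y2 | 40 | 3 | Z1
7 | alice | Y2 | 7 | 1 | Z2
After SELECT (2 rows):
sales.code | sales.yr
Y2 | 40
Y2 | 7
After ORDER BY (2 rows):
sales.code | sales.yr
Y2 | 40
Y2 | 7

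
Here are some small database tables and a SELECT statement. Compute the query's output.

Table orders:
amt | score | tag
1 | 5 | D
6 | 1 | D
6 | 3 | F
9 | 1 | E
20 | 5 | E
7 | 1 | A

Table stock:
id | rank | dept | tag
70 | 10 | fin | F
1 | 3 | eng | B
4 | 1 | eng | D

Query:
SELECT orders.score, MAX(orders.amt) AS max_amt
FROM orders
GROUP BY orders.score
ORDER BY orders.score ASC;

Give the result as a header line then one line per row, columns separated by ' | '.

After GROUP BY (3 rows):
orders.score | max_amt
5 | 20
1 | 9
3 | 6
After ORDER BY (3 rows):
orders.score | max_amt
1 | 9
3 | 6
5 | 20

== RESULT ==
orders.score | max_amt
1 | 9
3 | 6
5 | 20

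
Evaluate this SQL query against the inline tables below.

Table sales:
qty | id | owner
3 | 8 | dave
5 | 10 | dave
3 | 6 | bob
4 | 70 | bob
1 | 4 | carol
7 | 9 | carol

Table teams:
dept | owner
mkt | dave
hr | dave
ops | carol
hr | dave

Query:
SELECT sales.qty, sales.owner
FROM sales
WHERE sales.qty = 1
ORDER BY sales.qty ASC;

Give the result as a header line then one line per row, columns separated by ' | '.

After WHERE (1 rows):
sales.qty | sales.id | sales.owner
1 | 4 | carol
After SELECT (1 rows):
sales.qty | sales.owner
1 | carol
After ORDER BY (1 rows):
sales.qty | sales.owner
1 | carol

== RESULT ==
sales.qty | sales.owner
1 | carol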